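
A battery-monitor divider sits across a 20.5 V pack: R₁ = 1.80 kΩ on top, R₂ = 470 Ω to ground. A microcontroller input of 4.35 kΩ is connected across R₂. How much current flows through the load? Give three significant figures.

I_L ≈ 0.899 mA

R₂‖R_L = 424.2 Ω; V_out = 20.5 × 424.2/2224 = 3.910 V.
I_L = V_out / R_L = 3.910 / 4.35 kΩ = 0.899 mA.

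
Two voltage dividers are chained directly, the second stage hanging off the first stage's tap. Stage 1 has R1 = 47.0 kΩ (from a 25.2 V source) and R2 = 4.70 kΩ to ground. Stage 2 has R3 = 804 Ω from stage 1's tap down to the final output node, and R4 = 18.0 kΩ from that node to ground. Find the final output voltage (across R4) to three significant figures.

V_out ≈ 1.79 V

Stage 2 presents R3+R4 = 18800 Ω as a load on stage 1's tap.
Stage 1's lower leg becomes R2‖(R3+R4) = 3760 Ω, so V_mid = 25.2 × 3760/50760 = 1.867 V.
Stage 2 is itself unloaded: V_out = V_mid × R4/(R3+R4) = 1.867 × 18000/18800 = 1.79 V.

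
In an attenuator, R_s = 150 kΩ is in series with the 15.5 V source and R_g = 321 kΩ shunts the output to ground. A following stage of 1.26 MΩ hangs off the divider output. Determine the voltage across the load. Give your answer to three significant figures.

The load sits in parallel with R_g: R_g‖R_L = (321 × 1260) / (321 + 1260) = 255.8 kΩ.
V_out = 15.5 × 255.8 / (150 + 255.8) = 15.5 × 255.8/405.8 = 9.77 V.
(Unloaded it would have been 10.6 V.)

V_out ≈ 9.77 V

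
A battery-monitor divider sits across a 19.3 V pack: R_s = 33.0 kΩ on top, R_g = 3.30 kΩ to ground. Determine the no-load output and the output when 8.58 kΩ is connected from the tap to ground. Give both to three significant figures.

Unloaded: 1.75 V; loaded: 1.30 V

Open-circuit: V = 19.3 × 3.30/(33.0 + 3.30) = 1.75 V.
With the load, R_g becomes R_g‖R_L = 2.383 kΩ, so V = 19.3 × 2.383/35.38 = 1.30 V.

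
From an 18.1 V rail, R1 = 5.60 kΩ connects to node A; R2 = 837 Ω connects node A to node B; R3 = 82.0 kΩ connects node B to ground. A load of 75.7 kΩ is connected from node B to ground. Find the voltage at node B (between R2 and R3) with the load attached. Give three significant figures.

V ≈ 15.6 V

At node B, R3 is in parallel with the load: R3‖R_L = 39360 Ω.
Below node A the resistance is R2 + (R3‖R_L) = 40200 Ω, so V_A = 18.1 × 40200/45800 = 15.89 V.
Then V_B = V_A × (R3‖R_L)/(R2 + R3‖R_L) = 15.89 × 39360/40200 = 15.6 V.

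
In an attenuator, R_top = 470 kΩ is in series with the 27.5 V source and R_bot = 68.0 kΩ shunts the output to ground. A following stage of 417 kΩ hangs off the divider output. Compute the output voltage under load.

The load sits in parallel with R_bot: R_bot‖R_L = (68.0 × 417) / (68.0 + 417) = 58.47 kΩ.
V_out = 27.5 × 58.47 / (470 + 58.47) = 27.5 × 58.47/528.5 = 3.04 V.
(Unloaded it would have been 3.48 V.)

V_out ≈ 3.04 V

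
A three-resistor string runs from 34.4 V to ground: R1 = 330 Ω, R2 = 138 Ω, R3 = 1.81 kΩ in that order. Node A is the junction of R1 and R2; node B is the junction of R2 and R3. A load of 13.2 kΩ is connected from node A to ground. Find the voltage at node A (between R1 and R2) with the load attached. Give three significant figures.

V ≈ 28.8 V

Below node A the series string R2+R3 = 1948 Ω sits in parallel with the 13200 Ω load: 1697 Ω.
V_A = 34.4 × 1697/(330 + 1697) = 28.8 V.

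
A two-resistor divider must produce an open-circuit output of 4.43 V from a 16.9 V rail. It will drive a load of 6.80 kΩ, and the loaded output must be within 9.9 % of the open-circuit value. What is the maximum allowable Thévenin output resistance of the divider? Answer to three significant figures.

R_th ≤ 747 Ω

Loading drop = R_th/(R_th + R_L) ≤ 0.0990, so R_th ≤ R_L · ε/(1−ε) = 6.80 kΩ × 0.0990/0.9010 = 747 Ω.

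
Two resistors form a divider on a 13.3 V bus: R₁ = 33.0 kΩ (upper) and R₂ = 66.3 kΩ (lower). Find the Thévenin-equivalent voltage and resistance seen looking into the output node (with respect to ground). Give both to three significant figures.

V_th = 8.88 V, R_th = 22.0 kΩ

V_th is the open-circuit tap voltage: 13.3 × 66.3/(33.0 + 66.3) = 8.88 V.
With the supply zeroed, R₁ and R₂ appear in parallel from the tap: R_th = R₁‖R₂ = (33.0 × 66.3)/99.30 = 22.0 kΩ.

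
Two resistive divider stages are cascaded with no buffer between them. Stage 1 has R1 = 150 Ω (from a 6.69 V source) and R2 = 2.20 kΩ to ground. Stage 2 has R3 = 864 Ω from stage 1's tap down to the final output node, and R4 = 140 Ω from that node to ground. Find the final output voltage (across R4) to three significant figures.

V_out ≈ 0.766 V

Stage 2 presents R3+R4 = 1004 Ω as a load on stage 1's tap.
Stage 1's lower leg becomes R2‖(R3+R4) = 689.4 Ω, so V_mid = 6.69 × 689.4/839.4 = 5.494 V.
Stage 2 is itself unloaded: V_out = V_mid × R4/(R3+R4) = 5.494 × 140/1004 = 0.766 V.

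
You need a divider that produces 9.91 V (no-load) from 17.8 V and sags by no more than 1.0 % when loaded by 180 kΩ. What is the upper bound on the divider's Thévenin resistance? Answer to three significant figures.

Loading drop = R_th/(R_th + R_L) ≤ 0.0100, so R_th ≤ R_L · ε/(1−ε) = 180 kΩ × 0.0100/0.9900 = 1.82 kΩ.

R_th ≤ 1.82 kΩ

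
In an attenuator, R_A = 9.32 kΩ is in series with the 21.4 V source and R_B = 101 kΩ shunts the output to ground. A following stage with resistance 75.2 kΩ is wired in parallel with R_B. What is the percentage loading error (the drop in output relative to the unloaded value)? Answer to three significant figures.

Unloaded V = 21.4 × 101/110.3 = 19.592 V.
Loaded: R_B‖R_L = 43.11 kΩ, giving V = 21.4 × 43.11/52.43 = 17.596 V.
Drop = (19.592 − 17.596) / 19.592 = 10.2 %.

10.2 %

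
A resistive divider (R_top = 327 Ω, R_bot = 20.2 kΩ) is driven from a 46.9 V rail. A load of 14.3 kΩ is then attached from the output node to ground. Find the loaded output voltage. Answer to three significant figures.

V_out ≈ 45.1 V

The load sits in parallel with R_bot: R_bot‖R_L = (20200 × 14300) / (20200 + 14300) = 8373 Ω.
V_out = 46.9 × 8373 / (327 + 8373) = 46.9 × 8373/8700 = 45.1 V.
(Unloaded it would have been 46.2 V.)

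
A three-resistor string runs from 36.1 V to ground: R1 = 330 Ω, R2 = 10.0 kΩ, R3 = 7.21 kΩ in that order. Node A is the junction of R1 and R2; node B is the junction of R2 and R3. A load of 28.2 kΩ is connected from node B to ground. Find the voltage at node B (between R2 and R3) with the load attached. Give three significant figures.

At node B, R3 is in parallel with the load: R3‖R_L = 5742 Ω.
Below node A the resistance is R2 + (R3‖R_L) = 15740 Ω, so V_A = 36.1 × 15740/16070 = 35.36 V.
Then V_B = V_A × (R3‖R_L)/(R2 + R3‖R_L) = 35.36 × 5742/15740 = 12.9 V.

V ≈ 12.9 V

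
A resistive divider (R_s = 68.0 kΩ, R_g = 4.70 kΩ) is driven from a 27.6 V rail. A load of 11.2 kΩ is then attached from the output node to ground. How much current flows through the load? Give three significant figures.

I_L ≈ 0.114 mA

R_g‖R_L = 3.311 kΩ; V_out = 27.6 × 3.311/71.31 = 1.281 V.
I_L = V_out / R_L = 1.281 / 11.2 kΩ = 0.114 mA.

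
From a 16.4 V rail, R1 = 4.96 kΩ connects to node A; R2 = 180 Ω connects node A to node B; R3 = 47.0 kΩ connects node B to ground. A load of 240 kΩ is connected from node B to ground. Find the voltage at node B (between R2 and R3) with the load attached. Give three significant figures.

At node B, R3 is in parallel with the load: R3‖R_L = 39300 Ω.
Below node A the resistance is R2 + (R3‖R_L) = 39480 Ω, so V_A = 16.4 × 39480/44440 = 14.57 V.
Then V_B = V_A × (R3‖R_L)/(R2 + R3‖R_L) = 14.57 × 39300/39480 = 14.5 V.

V ≈ 14.5 V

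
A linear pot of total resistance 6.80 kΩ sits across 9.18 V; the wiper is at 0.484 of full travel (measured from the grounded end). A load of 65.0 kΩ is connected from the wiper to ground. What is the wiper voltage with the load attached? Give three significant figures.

The wiper splits the pot into (1−α)R = 3.509 kΩ above and αR = 3.291 kΩ below.
Lower section ‖ load = 3.133 kΩ.
V_wiper = 9.18 × 3.133/(3.509 + 3.133) = 4.33 V.

V ≈ 4.33 V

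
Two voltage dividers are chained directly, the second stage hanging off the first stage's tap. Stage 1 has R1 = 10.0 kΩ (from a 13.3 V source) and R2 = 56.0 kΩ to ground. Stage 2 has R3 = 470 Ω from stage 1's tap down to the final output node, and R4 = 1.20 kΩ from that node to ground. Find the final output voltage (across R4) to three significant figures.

V_out ≈ 1.33 V

Stage 2 presents R3+R4 = 1670 Ω as a load on stage 1's tap.
Stage 1's lower leg becomes R2‖(R3+R4) = 1622 Ω, so V_mid = 13.3 × 1622/11620 = 1.856 V.
Stage 2 is itself unloaded: V_out = V_mid × R4/(R3+R4) = 1.856 × 1200/1670 = 1.33 V.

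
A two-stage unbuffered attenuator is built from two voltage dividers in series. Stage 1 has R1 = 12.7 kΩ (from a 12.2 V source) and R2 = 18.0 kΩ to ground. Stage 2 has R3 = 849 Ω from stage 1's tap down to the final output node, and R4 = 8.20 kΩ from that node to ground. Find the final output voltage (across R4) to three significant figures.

Stage 2 presents R3+R4 = 9049 Ω as a load on stage 1's tap.
Stage 1's lower leg becomes R2‖(R3+R4) = 6022 Ω, so V_mid = 12.2 × 6022/18720 = 3.924 V.
Stage 2 is itself unloaded: V_out = V_mid × R4/(R3+R4) = 3.924 × 8200/9049 = 3.56 V.

V_out ≈ 3.56 V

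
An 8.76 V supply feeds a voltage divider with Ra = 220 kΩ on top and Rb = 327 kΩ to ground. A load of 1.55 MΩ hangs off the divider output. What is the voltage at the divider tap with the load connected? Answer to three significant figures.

The load sits in parallel with Rb: Rb‖R_L = (327 × 1550) / (327 + 1550) = 270.0 kΩ.
V_out = 8.76 × 270.0 / (220 + 270.0) = 8.76 × 270.0/490.0 = 4.83 V.

V_out ≈ 4.83 V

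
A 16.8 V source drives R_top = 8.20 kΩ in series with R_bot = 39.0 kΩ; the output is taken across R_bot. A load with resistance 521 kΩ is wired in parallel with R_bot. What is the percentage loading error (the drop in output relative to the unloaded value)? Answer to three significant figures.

The divider's output (Thévenin) resistance is R_top‖R_bot = 6.775 kΩ.
Fractional drop under load = R_th/(R_th + R_L) = 6.775 / (6.775 + 521) = 0.01284.
So the output falls by 1.28 %.

1.28 %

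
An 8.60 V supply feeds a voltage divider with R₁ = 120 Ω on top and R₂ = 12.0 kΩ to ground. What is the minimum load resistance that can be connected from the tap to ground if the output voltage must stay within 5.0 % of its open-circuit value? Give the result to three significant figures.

Output resistance R_th = R₁‖R₂ = (120 × 12000)/12120 = 118.8 Ω.
The fractional drop is R_th/(R_th + R_L); requiring this ≤ 0.0500 gives R_L ≥ R_th(1/0.0500 − 1) = 118.8 × 19.00 = 2.26 kΩ.

R_L(min) ≈ 2.26 kΩ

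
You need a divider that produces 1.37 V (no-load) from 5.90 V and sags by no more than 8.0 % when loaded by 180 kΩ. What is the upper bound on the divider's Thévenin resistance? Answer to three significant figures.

R_th ≤ 15.7 kΩ

Loading drop = R_th/(R_th + R_L) ≤ 0.0800, so R_th ≤ R_L · ε/(1−ε) = 180 kΩ × 0.0800/0.9200 = 15.7 kΩ.
(Any R1, R2 with R2/(R1+R2) = 0.232 and R1‖R2 ≤ 15.7 kΩ will meet the spec.)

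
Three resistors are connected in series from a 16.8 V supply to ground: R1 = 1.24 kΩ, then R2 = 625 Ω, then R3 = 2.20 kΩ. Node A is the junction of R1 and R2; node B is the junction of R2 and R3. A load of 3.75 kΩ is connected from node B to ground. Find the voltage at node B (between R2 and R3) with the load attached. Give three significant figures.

At node B, R3 is in parallel with the load: R3‖R_L = 1387 Ω.
Below node A the resistance is R2 + (R3‖R_L) = 2012 Ω, so V_A = 16.8 × 2012/3252 = 10.39 V.
Then V_B = V_A × (R3‖R_L)/(R2 + R3‖R_L) = 10.39 × 1387/2012 = 7.16 V.

V ≈ 7.16 V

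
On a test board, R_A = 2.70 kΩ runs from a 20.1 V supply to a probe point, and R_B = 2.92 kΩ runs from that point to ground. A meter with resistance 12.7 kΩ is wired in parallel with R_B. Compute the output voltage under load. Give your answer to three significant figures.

V_out ≈ 9.40 V

The load sits in parallel with R_B: R_B‖R_L = (2.92 × 12.7) / (2.92 + 12.7) = 2.374 kΩ.
V_out = 20.1 × 2.374 / (2.70 + 2.374) = 20.1 × 2.374/5.074 = 9.40 V.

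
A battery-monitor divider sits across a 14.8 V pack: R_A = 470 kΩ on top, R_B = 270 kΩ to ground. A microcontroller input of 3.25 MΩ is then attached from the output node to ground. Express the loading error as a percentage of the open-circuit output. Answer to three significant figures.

5.01 %

The divider's output (Thévenin) resistance is R_A‖R_B = 171.5 kΩ.
Fractional drop under load = R_th/(R_th + R_L) = 171.5 / (171.5 + 3250) = 0.05012.
So the output falls by 5.01 %.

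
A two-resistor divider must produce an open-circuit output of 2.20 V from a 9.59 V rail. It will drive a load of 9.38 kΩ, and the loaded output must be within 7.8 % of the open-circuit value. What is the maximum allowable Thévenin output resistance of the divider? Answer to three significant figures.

R_th ≤ 794 Ω

Loading drop = R_th/(R_th + R_L) ≤ 0.0780, so R_th ≤ R_L · ε/(1−ε) = 9.38 kΩ × 0.0780/0.9220 = 794 Ω.
(Any R1, R2 with R2/(R1+R2) = 0.229 and R1‖R2 ≤ 794 Ω will meet the spec.)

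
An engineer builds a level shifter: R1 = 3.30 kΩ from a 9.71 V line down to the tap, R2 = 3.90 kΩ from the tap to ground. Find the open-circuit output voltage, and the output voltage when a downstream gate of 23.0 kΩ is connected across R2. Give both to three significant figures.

Open-circuit: V = 9.71 × 3.90/(3.30 + 3.90) = 5.26 V.
With the load, R2 becomes R2‖R_L = 3.335 kΩ, so V = 9.71 × 3.335/6.635 = 4.88 V.

Unloaded: 5.26 V; loaded: 4.88 V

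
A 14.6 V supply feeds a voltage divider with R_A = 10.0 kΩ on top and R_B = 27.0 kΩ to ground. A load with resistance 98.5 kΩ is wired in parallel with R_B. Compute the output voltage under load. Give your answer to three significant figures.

The load sits in parallel with R_B: R_B‖R_L = (27.0 × 98.5) / (27.0 + 98.5) = 21.19 kΩ.
V_out = 14.6 × 21.19 / (10.0 + 21.19) = 14.6 × 21.19/31.19 = 9.92 V.
(Unloaded it would have been 10.7 V.)

V_out ≈ 9.92 V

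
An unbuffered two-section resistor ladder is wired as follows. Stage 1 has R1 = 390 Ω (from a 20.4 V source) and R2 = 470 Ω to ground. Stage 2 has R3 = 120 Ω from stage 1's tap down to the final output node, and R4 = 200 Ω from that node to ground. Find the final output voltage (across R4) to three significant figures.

V_out ≈ 4.18 V

Stage 2 presents R3+R4 = 320.0 Ω as a load on stage 1's tap.
Stage 1's lower leg becomes R2‖(R3+R4) = 190.4 Ω, so V_mid = 20.4 × 190.4/580.4 = 6.692 V.
Stage 2 is itself unloaded: V_out = V_mid × R4/(R3+R4) = 6.692 × 200/320.0 = 4.18 V.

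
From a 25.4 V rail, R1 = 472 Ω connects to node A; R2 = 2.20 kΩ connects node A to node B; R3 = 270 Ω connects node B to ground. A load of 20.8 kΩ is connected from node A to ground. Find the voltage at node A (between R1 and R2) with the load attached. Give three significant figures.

V ≈ 20.9 V

Below node A the series string R2+R3 = 2470 Ω sits in parallel with the 20800 Ω load: 2208 Ω.
V_A = 25.4 × 2208/(472 + 2208) = 20.9 V.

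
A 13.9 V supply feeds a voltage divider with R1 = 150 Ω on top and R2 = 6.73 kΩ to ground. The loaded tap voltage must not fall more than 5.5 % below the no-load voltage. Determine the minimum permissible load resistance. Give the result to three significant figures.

R_L(min) ≈ 2.52 kΩ

Output resistance R_th = R1‖R2 = (150 × 6730)/6880 = 146.7 Ω.
The fractional drop is R_th/(R_th + R_L); requiring this ≤ 0.0550 gives R_L ≥ R_th(1/0.0550 − 1) = 146.7 × 17.18 = 2.52 kΩ.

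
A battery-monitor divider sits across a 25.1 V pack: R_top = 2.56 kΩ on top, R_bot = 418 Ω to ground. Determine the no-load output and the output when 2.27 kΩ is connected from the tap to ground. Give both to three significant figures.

Open-circuit: V = 25.1 × 418/(2560 + 418) = 3.52 V.
With the load, R_bot becomes R_bot‖R_L = 353.0 Ω, so V = 25.1 × 353.0/2913 = 3.04 V.

Unloaded: 3.52 V; loaded: 3.04 V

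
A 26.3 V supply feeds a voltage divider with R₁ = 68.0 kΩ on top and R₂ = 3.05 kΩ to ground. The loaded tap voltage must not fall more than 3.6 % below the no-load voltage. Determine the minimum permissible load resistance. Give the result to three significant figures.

Output resistance R_th = R₁‖R₂ = (68.0 × 3.05)/71.05 = 2.919 kΩ.
The fractional drop is R_th/(R_th + R_L); requiring this ≤ 0.0360 gives R_L ≥ R_th(1/0.0360 − 1) = 2.919 × 26.78 = 78.2 kΩ.

R_L(min) ≈ 78.2 kΩ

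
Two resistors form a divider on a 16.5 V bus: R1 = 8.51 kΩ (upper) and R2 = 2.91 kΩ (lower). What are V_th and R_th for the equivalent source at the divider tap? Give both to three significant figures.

V_th is the open-circuit tap voltage: 16.5 × 2.91/(8.51 + 2.91) = 4.20 V.
With the supply zeroed, R1 and R2 appear in parallel from the tap: R_th = R1‖R2 = (8.51 × 2.91)/11.42 = 2.17 kΩ.

V_th = 4.20 V, R_th = 2.17 kΩ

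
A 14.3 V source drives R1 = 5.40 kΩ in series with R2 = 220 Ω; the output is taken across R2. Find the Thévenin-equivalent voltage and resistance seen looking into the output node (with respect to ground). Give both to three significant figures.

V_th is the open-circuit tap voltage: 14.3 × 220/(5400 + 220) = 0.560 V.
With the supply zeroed, R1 and R2 appear in parallel from the tap: R_th = R1‖R2 = (5400 × 220)/5620 = 211 Ω.

V_th = 0.560 V, R_th = 211 Ω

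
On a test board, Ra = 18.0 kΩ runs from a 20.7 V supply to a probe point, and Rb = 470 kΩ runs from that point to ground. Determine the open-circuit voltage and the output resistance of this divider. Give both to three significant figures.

V_th is the open-circuit tap voltage: 20.7 × 470/(18.0 + 470) = 19.9 V.
With the supply zeroed, Ra and Rb appear in parallel from the tap: R_th = Ra‖Rb = (18.0 × 470)/488.0 = 17.3 kΩ.

V_th = 19.9 V, R_th = 17.3 kΩ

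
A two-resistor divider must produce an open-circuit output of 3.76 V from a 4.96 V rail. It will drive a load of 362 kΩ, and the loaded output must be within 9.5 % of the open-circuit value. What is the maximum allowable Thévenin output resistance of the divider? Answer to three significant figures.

Loading drop = R_th/(R_th + R_L) ≤ 0.0950, so R_th ≤ R_L · ε/(1−ε) = 362 kΩ × 0.0950/0.9050 = 38.0 kΩ.
(Any R1, R2 with R2/(R1+R2) = 0.758 and R1‖R2 ≤ 38.0 kΩ will meet the spec.)

R_th ≤ 38.0 kΩ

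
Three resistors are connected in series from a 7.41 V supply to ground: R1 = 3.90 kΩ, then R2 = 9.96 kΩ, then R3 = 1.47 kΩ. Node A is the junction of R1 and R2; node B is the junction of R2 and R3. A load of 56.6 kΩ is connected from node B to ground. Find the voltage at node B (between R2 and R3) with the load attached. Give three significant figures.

At node B, R3 is in parallel with the load: R3‖R_L = 1.433 kΩ.
Below node A the resistance is R2 + (R3‖R_L) = 11.39 kΩ, so V_A = 7.41 × 11.39/15.29 = 5.520 V.
Then V_B = V_A × (R3‖R_L)/(R2 + R3‖R_L) = 5.520 × 1.433/11.39 = 0.694 V.

V ≈ 0.694 V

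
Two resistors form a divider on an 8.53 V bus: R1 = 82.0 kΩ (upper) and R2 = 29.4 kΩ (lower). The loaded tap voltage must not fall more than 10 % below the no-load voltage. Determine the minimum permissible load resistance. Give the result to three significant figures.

Output resistance R_th = R1‖R2 = (82.0 × 29.4)/111.4 = 21.64 kΩ.
The fractional drop is R_th/(R_th + R_L); requiring this ≤ 0.100 gives R_L ≥ R_th(1/0.100 − 1) = 21.64 × 9.000 = 195 kΩ.

R_L(min) ≈ 195 kΩ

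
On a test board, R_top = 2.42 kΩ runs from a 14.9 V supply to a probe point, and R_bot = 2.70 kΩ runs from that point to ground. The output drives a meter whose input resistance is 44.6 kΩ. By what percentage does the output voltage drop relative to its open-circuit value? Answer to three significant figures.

The divider's output (Thévenin) resistance is R_top‖R_bot = 1.276 kΩ.
Fractional drop under load = R_th/(R_th + R_L) = 1.276 / (1.276 + 44.6) = 0.02782.
So the output falls by 2.78 %.

2.78 %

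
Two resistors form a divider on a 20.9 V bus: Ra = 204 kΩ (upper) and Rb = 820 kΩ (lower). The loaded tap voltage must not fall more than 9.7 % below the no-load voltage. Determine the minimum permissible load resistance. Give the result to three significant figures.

R_L(min) ≈ 1.52 MΩ

Output resistance R_th = Ra‖Rb = (204 × 820)/1024 = 163.4 kΩ.
The fractional drop is R_th/(R_th + R_L); requiring this ≤ 0.0970 gives R_L ≥ R_th(1/0.0970 − 1) = 163.4 × 9.309 = 1.52 MΩ.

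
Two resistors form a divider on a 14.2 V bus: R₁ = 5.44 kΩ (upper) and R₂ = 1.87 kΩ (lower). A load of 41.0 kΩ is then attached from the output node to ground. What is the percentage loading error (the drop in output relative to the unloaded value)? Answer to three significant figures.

The divider's output (Thévenin) resistance is R₁‖R₂ = 1.392 kΩ.
Fractional drop under load = R_th/(R_th + R_L) = 1.392 / (1.392 + 41.0) = 0.03283.
So the output falls by 3.28 %.

3.28 %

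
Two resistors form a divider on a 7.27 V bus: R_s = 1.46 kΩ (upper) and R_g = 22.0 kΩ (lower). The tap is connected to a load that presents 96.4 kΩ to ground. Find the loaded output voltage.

V_out ≈ 6.72 V

The load sits in parallel with R_g: R_g‖R_L = (22.0 × 96.4) / (22.0 + 96.4) = 17.91 kΩ.
V_out = 7.27 × 17.91 / (1.46 + 17.91) = 7.27 × 17.91/19.37 = 6.72 V.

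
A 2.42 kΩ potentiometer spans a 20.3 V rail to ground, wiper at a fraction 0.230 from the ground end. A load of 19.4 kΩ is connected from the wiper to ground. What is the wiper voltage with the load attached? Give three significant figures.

The wiper splits the pot into (1−α)R = 1863 Ω above and αR = 556.6 Ω below.
Lower section ‖ load = 541.1 Ω.
V_wiper = 20.3 × 541.1/(1863 + 541.1) = 4.57 V.

V ≈ 4.57 V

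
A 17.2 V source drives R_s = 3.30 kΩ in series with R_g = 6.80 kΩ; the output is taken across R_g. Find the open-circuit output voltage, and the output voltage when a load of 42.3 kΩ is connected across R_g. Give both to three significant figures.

Unloaded: 11.6 V; loaded: 11.0 V

Open-circuit: V = 17.2 × 6.80/(3.30 + 6.80) = 11.6 V.
With the load, R_g becomes R_g‖R_L = 5.858 kΩ, so V = 17.2 × 5.858/9.158 = 11.0 V.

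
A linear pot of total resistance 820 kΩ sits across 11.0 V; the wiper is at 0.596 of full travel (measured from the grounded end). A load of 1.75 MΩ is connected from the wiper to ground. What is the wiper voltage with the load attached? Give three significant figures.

V ≈ 5.89 V

The wiper splits the pot into (1−α)R = 331.3 kΩ above and αR = 488.7 kΩ below.
Lower section ‖ load = 382.0 kΩ.
V_wiper = 11.0 × 382.0/(331.3 + 382.0) = 5.89 V.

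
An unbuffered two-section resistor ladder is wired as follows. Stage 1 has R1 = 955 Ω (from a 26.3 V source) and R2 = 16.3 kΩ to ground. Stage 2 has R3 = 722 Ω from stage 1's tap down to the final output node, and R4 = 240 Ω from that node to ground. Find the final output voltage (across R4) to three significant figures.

Stage 2 presents R3+R4 = 962.0 Ω as a load on stage 1's tap.
Stage 1's lower leg becomes R2‖(R3+R4) = 908.4 Ω, so V_mid = 26.3 × 908.4/1863 = 12.82 V.
Stage 2 is itself unloaded: V_out = V_mid × R4/(R3+R4) = 12.82 × 240/962.0 = 3.20 V.

V_out ≈ 3.20 V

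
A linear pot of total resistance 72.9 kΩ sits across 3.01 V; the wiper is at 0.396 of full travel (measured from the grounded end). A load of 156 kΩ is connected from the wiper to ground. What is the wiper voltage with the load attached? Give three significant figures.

V ≈ 1.07 V

The wiper splits the pot into (1−α)R = 44.03 kΩ above and αR = 28.87 kΩ below.
Lower section ‖ load = 24.36 kΩ.
V_wiper = 3.01 × 24.36/(44.03 + 24.36) = 1.07 V.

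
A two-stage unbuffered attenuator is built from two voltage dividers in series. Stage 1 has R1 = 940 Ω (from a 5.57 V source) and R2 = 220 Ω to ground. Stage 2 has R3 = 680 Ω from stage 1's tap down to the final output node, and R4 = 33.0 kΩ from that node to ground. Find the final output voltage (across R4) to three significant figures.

Stage 2 presents R3+R4 = 33680 Ω as a load on stage 1's tap.
Stage 1's lower leg becomes R2‖(R3+R4) = 218.6 Ω, so V_mid = 5.57 × 218.6/1159 = 1.051 V.
Stage 2 is itself unloaded: V_out = V_mid × R4/(R3+R4) = 1.051 × 33000/33680 = 1.03 V.

V_out ≈ 1.03 V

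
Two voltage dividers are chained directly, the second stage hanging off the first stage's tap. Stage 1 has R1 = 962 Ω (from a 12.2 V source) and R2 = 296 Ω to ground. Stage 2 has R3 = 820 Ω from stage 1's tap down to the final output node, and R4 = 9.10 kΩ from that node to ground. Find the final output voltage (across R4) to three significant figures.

Stage 2 presents R3+R4 = 9920 Ω as a load on stage 1's tap.
Stage 1's lower leg becomes R2‖(R3+R4) = 287.4 Ω, so V_mid = 12.2 × 287.4/1249 = 2.807 V.
Stage 2 is itself unloaded: V_out = V_mid × R4/(R3+R4) = 2.807 × 9100/9920 = 2.57 V.

V_out ≈ 2.57 V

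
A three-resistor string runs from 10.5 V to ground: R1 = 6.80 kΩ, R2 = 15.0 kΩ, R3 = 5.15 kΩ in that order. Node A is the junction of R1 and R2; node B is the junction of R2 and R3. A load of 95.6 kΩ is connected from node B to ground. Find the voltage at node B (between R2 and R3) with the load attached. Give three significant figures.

V ≈ 1.92 V

At node B, R3 is in parallel with the load: R3‖R_L = 4.887 kΩ.
Below node A the resistance is R2 + (R3‖R_L) = 19.89 kΩ, so V_A = 10.5 × 19.89/26.69 = 7.825 V.
Then V_B = V_A × (R3‖R_L)/(R2 + R3‖R_L) = 7.825 × 4.887/19.89 = 1.92 V.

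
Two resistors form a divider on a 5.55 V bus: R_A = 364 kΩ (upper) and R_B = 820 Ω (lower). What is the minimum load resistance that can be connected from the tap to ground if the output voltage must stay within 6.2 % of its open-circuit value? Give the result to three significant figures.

R_L(min) ≈ 12.4 kΩ

Output resistance R_th = R_A‖R_B = (364000 × 820)/364800 = 818.2 Ω.
The fractional drop is R_th/(R_th + R_L); requiring this ≤ 0.0620 gives R_L ≥ R_th(1/0.0620 − 1) = 818.2 × 15.13 = 12.4 kΩ.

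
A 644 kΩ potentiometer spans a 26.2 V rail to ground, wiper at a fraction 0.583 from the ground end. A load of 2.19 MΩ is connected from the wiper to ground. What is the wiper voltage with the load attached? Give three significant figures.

V ≈ 14.3 V

The wiper splits the pot into (1−α)R = 268.5 kΩ above and αR = 375.5 kΩ below.
Lower section ‖ load = 320.5 kΩ.
V_wiper = 26.2 × 320.5/(268.5 + 320.5) = 14.3 V.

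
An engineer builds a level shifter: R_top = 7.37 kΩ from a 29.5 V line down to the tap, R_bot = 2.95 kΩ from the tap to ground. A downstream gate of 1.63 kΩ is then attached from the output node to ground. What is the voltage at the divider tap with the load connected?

V_out ≈ 3.68 V

The load sits in parallel with R_bot: R_bot‖R_L = (2.95 × 1.63) / (2.95 + 1.63) = 1.050 kΩ.
V_out = 29.5 × 1.050 / (7.37 + 1.050) = 29.5 × 1.050/8.420 = 3.68 V.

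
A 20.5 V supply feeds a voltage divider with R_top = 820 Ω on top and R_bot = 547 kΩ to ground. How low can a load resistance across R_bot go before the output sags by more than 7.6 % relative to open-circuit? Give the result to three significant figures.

Output resistance R_th = R_top‖R_bot = (820 × 547000)/547800 = 818.8 Ω.
The fractional drop is R_th/(R_th + R_L); requiring this ≤ 0.0760 gives R_L ≥ R_th(1/0.0760 − 1) = 818.8 × 12.16 = 9.95 kΩ.

R_L(min) ≈ 9.95 kΩ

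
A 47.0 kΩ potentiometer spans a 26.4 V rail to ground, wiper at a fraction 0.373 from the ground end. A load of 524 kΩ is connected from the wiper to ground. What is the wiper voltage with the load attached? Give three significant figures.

The wiper splits the pot into (1−α)R = 29.47 kΩ above and αR = 17.53 kΩ below.
Lower section ‖ load = 16.96 kΩ.
V_wiper = 26.4 × 16.96/(29.47 + 16.96) = 9.64 V.

V ≈ 9.64 V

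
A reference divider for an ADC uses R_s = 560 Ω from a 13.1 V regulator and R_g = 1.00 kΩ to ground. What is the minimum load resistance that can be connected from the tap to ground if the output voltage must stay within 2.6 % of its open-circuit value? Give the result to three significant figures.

Output resistance R_th = R_s‖R_g = (560 × 1000)/1560 = 359.0 Ω.
The fractional drop is R_th/(R_th + R_L); requiring this ≤ 0.0260 gives R_L ≥ R_th(1/0.0260 − 1) = 359.0 × 37.46 = 13.4 kΩ.

R_L(min) ≈ 13.4 kΩ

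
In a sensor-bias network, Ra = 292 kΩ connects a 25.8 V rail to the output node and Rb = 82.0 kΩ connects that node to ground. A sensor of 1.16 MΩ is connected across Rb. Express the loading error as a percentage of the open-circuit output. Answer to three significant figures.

The divider's output (Thévenin) resistance is Ra‖Rb = 64.02 kΩ.
Fractional drop under load = R_th/(R_th + R_L) = 64.02 / (64.02 + 1160) = 0.05230.
So the output falls by 5.23 %.

5.23 %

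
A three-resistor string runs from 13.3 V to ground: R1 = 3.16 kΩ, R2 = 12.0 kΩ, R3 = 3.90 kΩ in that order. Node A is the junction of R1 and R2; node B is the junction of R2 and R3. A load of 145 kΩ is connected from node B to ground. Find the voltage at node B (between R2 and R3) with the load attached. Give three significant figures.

At node B, R3 is in parallel with the load: R3‖R_L = 3.798 kΩ.
Below node A the resistance is R2 + (R3‖R_L) = 15.80 kΩ, so V_A = 13.3 × 15.80/18.96 = 11.08 V.
Then V_B = V_A × (R3‖R_L)/(R2 + R3‖R_L) = 11.08 × 3.798/15.80 = 2.66 V.

V ≈ 2.66 V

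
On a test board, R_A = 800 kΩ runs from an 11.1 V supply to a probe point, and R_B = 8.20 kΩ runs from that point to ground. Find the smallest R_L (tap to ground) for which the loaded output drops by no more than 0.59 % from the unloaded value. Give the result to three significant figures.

R_L(min) ≈ 1.37 MΩ

Output resistance R_th = R_A‖R_B = (800 × 8.20)/808.2 = 8.117 kΩ.
The fractional drop is R_th/(R_th + R_L); requiring this ≤ 0.00590 gives R_L ≥ R_th(1/0.00590 − 1) = 8.117 × 168.5 = 1.37 MΩ.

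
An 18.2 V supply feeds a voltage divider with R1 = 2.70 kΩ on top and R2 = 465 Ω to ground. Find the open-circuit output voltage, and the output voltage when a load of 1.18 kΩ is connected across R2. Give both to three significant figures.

Open-circuit: V = 18.2 × 465/(2700 + 465) = 2.67 V.
With the load, R2 becomes R2‖R_L = 333.6 Ω, so V = 18.2 × 333.6/3034 = 2.00 V.

Unloaded: 2.67 V; loaded: 2.00 V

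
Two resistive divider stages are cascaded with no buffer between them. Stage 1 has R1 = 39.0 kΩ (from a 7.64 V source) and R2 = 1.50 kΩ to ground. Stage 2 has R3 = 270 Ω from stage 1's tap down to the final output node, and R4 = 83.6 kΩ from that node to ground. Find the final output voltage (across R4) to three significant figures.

V_out ≈ 0.277 V

Stage 2 presents R3+R4 = 83870 Ω as a load on stage 1's tap.
Stage 1's lower leg becomes R2‖(R3+R4) = 1474 Ω, so V_mid = 7.64 × 1474/40470 = 0.2782 V.
Stage 2 is itself unloaded: V_out = V_mid × R4/(R3+R4) = 0.2782 × 83600/83870 = 0.277 V.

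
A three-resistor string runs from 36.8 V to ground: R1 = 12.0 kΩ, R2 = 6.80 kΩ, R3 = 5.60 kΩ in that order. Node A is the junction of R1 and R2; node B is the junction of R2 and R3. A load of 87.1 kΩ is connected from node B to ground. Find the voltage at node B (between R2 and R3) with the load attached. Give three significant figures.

V ≈ 8.05 V

At node B, R3 is in parallel with the load: R3‖R_L = 5.262 kΩ.
Below node A the resistance is R2 + (R3‖R_L) = 12.06 kΩ, so V_A = 36.8 × 12.06/24.06 = 18.45 V.
Then V_B = V_A × (R3‖R_L)/(R2 + R3‖R_L) = 18.45 × 5.262/12.06 = 8.05 V.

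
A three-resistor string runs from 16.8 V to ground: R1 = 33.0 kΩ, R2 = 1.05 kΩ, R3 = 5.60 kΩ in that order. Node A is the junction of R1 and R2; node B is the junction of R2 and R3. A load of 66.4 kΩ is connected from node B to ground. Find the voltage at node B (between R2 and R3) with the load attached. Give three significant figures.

At node B, R3 is in parallel with the load: R3‖R_L = 5.164 kΩ.
Below node A the resistance is R2 + (R3‖R_L) = 6.214 kΩ, so V_A = 16.8 × 6.214/39.21 = 2.662 V.
Then V_B = V_A × (R3‖R_L)/(R2 + R3‖R_L) = 2.662 × 5.164/6.214 = 2.21 V.

V ≈ 2.21 V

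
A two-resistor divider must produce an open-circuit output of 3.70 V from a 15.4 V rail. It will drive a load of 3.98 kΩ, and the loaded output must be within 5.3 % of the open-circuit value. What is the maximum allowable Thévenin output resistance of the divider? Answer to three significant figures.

Loading drop = R_th/(R_th + R_L) ≤ 0.0530, so R_th ≤ R_L · ε/(1−ε) = 3.98 kΩ × 0.0530/0.9470 = 223 Ω.
(Any R1, R2 with R2/(R1+R2) = 0.240 and R1‖R2 ≤ 223 Ω will meet the spec.)

R_th ≤ 223 Ω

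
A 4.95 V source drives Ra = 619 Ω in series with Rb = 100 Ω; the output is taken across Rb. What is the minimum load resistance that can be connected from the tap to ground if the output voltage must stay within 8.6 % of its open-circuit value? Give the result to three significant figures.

Output resistance R_th = Ra‖Rb = (619 × 100)/719.0 = 86.09 Ω.
The fractional drop is R_th/(R_th + R_L); requiring this ≤ 0.0860 gives R_L ≥ R_th(1/0.0860 − 1) = 86.09 × 10.63 = 915 Ω.

R_L(min) ≈ 915 Ω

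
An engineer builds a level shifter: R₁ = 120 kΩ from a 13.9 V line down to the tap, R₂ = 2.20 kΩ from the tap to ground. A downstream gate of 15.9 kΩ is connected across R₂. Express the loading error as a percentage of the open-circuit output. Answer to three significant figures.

Unloaded V = 13.9 × 2.20/122.2 = 0.25025 V.
Loaded: R₂‖R_L = 1.933 kΩ, giving V = 13.9 × 1.933/121.9 = 0.22031 V.
Drop = (0.25025 − 0.22031) / 0.25025 = 12.0 %.

12.0 %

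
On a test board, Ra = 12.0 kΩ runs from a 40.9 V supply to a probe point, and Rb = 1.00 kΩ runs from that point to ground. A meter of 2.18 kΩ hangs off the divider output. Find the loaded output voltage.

V_out ≈ 2.21 V

The load sits in parallel with Rb: Rb‖R_L = (1.00 × 2.18) / (1.00 + 2.18) = 0.6855 kΩ.
V_out = 40.9 × 0.6855 / (12.0 + 0.6855) = 40.9 × 0.6855/12.69 = 2.21 V.
(Unloaded it would have been 3.15 V.)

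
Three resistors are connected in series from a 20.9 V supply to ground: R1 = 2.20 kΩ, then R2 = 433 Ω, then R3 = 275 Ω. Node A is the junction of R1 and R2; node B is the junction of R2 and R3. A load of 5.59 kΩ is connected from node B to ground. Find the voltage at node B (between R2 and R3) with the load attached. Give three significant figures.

At node B, R3 is in parallel with the load: R3‖R_L = 262.1 Ω.
Below node A the resistance is R2 + (R3‖R_L) = 695.1 Ω, so V_A = 20.9 × 695.1/2895 = 5.018 V.
Then V_B = V_A × (R3‖R_L)/(R2 + R3‖R_L) = 5.018 × 262.1/695.1 = 1.89 V.

V ≈ 1.89 V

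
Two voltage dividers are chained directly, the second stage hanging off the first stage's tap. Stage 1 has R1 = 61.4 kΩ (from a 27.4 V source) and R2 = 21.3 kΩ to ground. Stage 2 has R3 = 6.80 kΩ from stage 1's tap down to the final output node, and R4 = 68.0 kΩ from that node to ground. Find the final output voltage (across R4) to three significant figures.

Stage 2 presents R3+R4 = 74.80 kΩ as a load on stage 1's tap.
Stage 1's lower leg becomes R2‖(R3+R4) = 16.58 kΩ, so V_mid = 27.4 × 16.58/77.98 = 5.825 V.
Stage 2 is itself unloaded: V_out = V_mid × R4/(R3+R4) = 5.825 × 68.0/74.80 = 5.30 V.

V_out ≈ 5.30 V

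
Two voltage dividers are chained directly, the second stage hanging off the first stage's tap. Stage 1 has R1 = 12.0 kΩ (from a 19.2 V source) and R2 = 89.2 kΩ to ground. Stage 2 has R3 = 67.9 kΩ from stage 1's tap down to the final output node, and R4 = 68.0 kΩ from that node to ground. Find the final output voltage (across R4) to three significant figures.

V_out ≈ 7.86 V

Stage 2 presents R3+R4 = 135.9 kΩ as a load on stage 1's tap.
Stage 1's lower leg becomes R2‖(R3+R4) = 53.85 kΩ, so V_mid = 19.2 × 53.85/65.85 = 15.70 V.
Stage 2 is itself unloaded: V_out = V_mid × R4/(R3+R4) = 15.70 × 68.0/135.9 = 7.86 V.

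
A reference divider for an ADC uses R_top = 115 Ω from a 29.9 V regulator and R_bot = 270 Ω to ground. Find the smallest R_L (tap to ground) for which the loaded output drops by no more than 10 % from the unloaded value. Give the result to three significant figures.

Output resistance R_th = R_top‖R_bot = (115 × 270)/385.0 = 80.65 Ω.
The fractional drop is R_th/(R_th + R_L); requiring this ≤ 0.100 gives R_L ≥ R_th(1/0.100 − 1) = 80.65 × 9.000 = 726 Ω.

R_L(min) ≈ 726 Ω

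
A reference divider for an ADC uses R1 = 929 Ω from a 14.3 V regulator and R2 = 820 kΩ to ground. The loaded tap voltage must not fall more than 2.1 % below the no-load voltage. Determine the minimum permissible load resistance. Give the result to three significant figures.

R_L(min) ≈ 43.3 kΩ

Output resistance R_th = R1‖R2 = (929 × 820000)/820900 = 927.9 Ω.
The fractional drop is R_th/(R_th + R_L); requiring this ≤ 0.0210 gives R_L ≥ R_th(1/0.0210 − 1) = 927.9 × 46.62 = 43.3 kΩ.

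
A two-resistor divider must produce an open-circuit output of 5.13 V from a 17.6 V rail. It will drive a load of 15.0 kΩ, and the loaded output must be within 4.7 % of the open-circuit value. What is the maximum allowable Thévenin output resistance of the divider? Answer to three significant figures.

R_th ≤ 740 Ω

Loading drop = R_th/(R_th + R_L) ≤ 0.0470, so R_th ≤ R_L · ε/(1−ε) = 15.0 kΩ × 0.0470/0.9530 = 740 Ω.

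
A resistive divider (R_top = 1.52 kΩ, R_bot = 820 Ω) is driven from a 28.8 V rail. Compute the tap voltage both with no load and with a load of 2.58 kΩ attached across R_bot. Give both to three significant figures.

Open-circuit: V = 28.8 × 820/(1520 + 820) = 10.1 V.
With the load, R_bot becomes R_bot‖R_L = 622.2 Ω, so V = 28.8 × 622.2/2142 = 8.37 V.

Unloaded: 10.1 V; loaded: 8.37 V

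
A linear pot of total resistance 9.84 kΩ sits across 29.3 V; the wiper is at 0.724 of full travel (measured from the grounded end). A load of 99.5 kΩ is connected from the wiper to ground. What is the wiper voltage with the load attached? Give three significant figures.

V ≈ 20.8 V

The wiper splits the pot into (1−α)R = 2.716 kΩ above and αR = 7.124 kΩ below.
Lower section ‖ load = 6.648 kΩ.
V_wiper = 29.3 × 6.648/(2.716 + 6.648) = 20.8 V.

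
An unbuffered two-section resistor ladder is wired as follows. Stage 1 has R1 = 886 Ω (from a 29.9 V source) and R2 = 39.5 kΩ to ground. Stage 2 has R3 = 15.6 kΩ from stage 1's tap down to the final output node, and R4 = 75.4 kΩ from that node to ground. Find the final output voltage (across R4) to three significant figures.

V_out ≈ 24.0 V

Stage 2 presents R3+R4 = 91000 Ω as a load on stage 1's tap.
Stage 1's lower leg becomes R2‖(R3+R4) = 27540 Ω, so V_mid = 29.9 × 27540/28430 = 28.97 V.
Stage 2 is itself unloaded: V_out = V_mid × R4/(R3+R4) = 28.97 × 75400/91000 = 24.0 V.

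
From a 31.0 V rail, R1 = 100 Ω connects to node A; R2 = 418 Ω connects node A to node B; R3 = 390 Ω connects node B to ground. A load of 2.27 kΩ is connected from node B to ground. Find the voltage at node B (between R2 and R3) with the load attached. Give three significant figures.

V ≈ 12.1 V

At node B, R3 is in parallel with the load: R3‖R_L = 332.8 Ω.
Below node A the resistance is R2 + (R3‖R_L) = 750.8 Ω, so V_A = 31.0 × 750.8/850.8 = 27.36 V.
Then V_B = V_A × (R3‖R_L)/(R2 + R3‖R_L) = 27.36 × 332.8/750.8 = 12.1 V.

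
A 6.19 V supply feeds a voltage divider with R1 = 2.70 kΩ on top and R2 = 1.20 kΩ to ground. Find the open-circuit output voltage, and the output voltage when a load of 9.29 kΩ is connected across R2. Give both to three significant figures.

Open-circuit: V = 6.19 × 1.20/(2.70 + 1.20) = 1.90 V.
With the load, R2 becomes R2‖R_L = 1.063 kΩ, so V = 6.19 × 1.063/3.763 = 1.75 V.

Unloaded: 1.90 V; loaded: 1.75 V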